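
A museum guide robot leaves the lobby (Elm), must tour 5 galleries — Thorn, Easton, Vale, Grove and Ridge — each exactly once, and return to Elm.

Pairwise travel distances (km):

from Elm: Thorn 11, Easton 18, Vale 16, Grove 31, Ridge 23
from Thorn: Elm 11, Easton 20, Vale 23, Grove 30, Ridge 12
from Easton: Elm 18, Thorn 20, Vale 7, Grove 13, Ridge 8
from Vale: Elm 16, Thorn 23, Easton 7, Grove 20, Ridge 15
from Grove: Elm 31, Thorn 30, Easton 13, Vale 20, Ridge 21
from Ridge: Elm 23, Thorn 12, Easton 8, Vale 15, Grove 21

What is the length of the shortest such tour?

Minimum total distance: 80 km.

With 5 stops there are 5!/2 = 60 distinct round trips (a route and its reverse cost the same).
Elm-Thorn-Easton-Vale-Grove-Ridge-Elm: 11+20+7+20+21+23 = 102
Elm-Thorn-Easton-Vale-Ridge-Grove-Elm: 11+20+7+15+21+31 = 105
Elm-Thorn-Easton-Grove-Vale-Ridge-Elm: 11+20+13+20+15+23 = 102
Elm-Thorn-Easton-Grove-Ridge-Vale-Elm: 11+20+13+21+15+16 = 96
Elm-Thorn-Easton-Ridge-Vale-Grove-Elm: 11+20+8+15+20+31 = 105
Elm-Thorn-Easton-Ridge-Grove-Vale-Elm: 11+20+8+21+20+16 = 96
Elm-Thorn-Vale-Easton-Grove-Ridge-Elm: 11+23+7+13+21+23 = 98
Elm-Thorn-Vale-Easton-Ridge-Grove-Elm: 11+23+7+8+21+31 = 101
Elm-Thorn-Vale-Grove-Easton-Ridge-Elm: 11+23+20+13+8+23 = 98
Elm-Thorn-Vale-Grove-Ridge-Easton-Elm: 11+23+20+21+8+18 = 101
Elm-Thorn-Vale-Ridge-Easton-Grove-Elm: 11+23+15+8+13+31 = 101
Elm-Thorn-Vale-Ridge-Grove-Easton-Elm: 11+23+15+21+13+18 = 101
Elm-Thorn-Grove-Easton-Vale-Ridge-Elm: 11+30+13+7+15+23 = 99
Elm-Thorn-Grove-Easton-Ridge-Vale-Elm: 11+30+13+8+15+16 = 93
… (46 more)
Elm-Thorn-Ridge-Easton-Grove-Vale-Elm: 11+12+8+13+20+16 = 80  ← best
The minimum is 80.
One optimal route: Elm → Thorn → Ridge → Easton → Grove → Vale → Elm (or its reverse).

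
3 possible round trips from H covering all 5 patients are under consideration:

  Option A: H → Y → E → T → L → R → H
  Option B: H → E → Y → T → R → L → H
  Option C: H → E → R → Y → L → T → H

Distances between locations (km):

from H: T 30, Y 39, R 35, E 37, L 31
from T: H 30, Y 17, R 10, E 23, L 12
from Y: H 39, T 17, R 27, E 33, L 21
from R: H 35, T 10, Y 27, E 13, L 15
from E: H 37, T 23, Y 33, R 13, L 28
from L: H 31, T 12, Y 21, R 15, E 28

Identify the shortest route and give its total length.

140 km — Option C is the shortest.

Option A: 39 + 33 + 23 + 12 + 15 + 35 = 157
Option B: 37 + 33 + 17 + 10 + 15 + 31 = 143
Option C: 37 + 13 + 27 + 21 + 12 + 30 = 140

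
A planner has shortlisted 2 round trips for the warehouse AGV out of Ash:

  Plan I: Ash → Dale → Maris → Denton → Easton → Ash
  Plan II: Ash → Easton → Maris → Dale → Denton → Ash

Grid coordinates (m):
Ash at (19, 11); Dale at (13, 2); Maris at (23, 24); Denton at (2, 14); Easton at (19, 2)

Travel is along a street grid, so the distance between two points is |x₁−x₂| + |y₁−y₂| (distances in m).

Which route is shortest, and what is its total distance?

Shortest is Plan II, total 110 m.

Plan I: 15 + 32 + 31 + 29 + 9 = 116
Plan II: 9 + 26 + 32 + 23 + 20 = 110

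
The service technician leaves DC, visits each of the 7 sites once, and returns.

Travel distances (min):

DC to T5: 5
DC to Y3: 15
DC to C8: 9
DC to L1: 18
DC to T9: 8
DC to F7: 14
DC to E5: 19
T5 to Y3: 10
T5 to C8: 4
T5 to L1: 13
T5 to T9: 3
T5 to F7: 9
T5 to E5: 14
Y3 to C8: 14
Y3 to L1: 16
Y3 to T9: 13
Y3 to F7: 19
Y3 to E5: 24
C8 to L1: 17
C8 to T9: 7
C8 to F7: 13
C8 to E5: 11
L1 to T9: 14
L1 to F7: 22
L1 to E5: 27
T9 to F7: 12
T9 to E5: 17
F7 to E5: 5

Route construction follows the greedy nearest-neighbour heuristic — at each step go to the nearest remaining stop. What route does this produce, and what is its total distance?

At DC the remaining stops are T5 5, T9 8, C8 9, F7 14, Y3 15, L1 18, E5 19; go to T5.
At T5 the remaining stops are T9 3, C8 4, F7 9, Y3 10, L1 13, E5 14; go to T9.
At T9 the remaining stops are C8 7, F7 12, Y3 13, L1 14, E5 17; go to C8.
At C8 the remaining stops are E5 11, F7 13, Y3 14, L1 17; go to E5.
At E5 the remaining stops are F7 5, Y3 24, L1 27; go to F7.
At F7 the remaining stops are Y3 19, L1 22; go to Y3.
At Y3 the remaining stops are L1 16; go to L1.
Return L1→DC: 18.
Total = 5 + 3 + 7 + 11 + 5 + 19 + 16 + 18 = 84.

Nearest-neighbour total = 84 min; route DC → T5 → T9 → C8 → E5 → F7 → Y3 → L1 → DC.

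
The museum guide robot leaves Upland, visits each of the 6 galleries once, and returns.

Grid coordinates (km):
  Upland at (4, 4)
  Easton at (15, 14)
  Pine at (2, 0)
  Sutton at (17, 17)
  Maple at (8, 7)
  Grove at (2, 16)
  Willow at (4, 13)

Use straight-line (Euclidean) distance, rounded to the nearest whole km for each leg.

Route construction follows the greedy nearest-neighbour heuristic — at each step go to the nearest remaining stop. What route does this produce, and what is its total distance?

From Upland: distances to unvisited — Pine=4, Maple=5, Willow=9, Grove=12, Easton=15, Sutton=18. Nearest is Pine (4).
From Pine: distances to unvisited — Maple=9, Willow=13, Grove=16, Easton=19, Sutton=23. Nearest is Maple (9).
From Maple: distances to unvisited — Willow=7, Easton=10, Grove=11, Sutton=13. Nearest is Willow (7).
From Willow: distances to unvisited — Grove=4, Easton=11, Sutton=14. Nearest is Grove (4).
From Grove: distances to unvisited — Easton=13, Sutton=15. Nearest is Easton (13).
From Easton: distances to unvisited — Sutton=4. Nearest is Sutton (4).
Return Sutton→Upland: 18.
Total = 4 + 9 + 7 + 4 + 13 + 4 + 18 = 59.

59 km along Upland → Pine → Maple → Willow → Grove → Easton → Sutton → Upland.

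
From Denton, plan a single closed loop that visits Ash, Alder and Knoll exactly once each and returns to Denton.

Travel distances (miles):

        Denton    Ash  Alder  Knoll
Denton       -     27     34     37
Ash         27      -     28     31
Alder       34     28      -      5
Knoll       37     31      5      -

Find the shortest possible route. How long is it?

97 miles — the shortest possible round trip.

With 3 stops there are 3!/2 = 3 distinct round trips (a route and its reverse cost the same).
Denton→Ash→Alder→Knoll→Denton: 27+28+5+37 = 97
Denton→Ash→Knoll→Alder→Denton: 27+31+5+34 = 97
Denton→Alder→Ash→Knoll→Denton: 34+28+31+37 = 130
The minimum is 97.
One optimal route: Denton → Ash → Alder → Knoll → Denton (or its reverse).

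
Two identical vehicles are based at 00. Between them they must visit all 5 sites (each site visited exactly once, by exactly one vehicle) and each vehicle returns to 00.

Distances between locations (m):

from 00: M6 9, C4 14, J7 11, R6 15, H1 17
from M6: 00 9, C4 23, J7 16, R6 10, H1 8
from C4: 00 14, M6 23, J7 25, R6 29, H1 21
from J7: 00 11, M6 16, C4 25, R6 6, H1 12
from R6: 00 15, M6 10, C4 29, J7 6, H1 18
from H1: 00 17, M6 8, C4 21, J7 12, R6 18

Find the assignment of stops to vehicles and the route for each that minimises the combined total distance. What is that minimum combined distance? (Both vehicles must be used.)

Minimum combined distance: 78 m.

Try each way of splitting the stops between the two vehicles (each non-empty) and, for each split, find the best tour for each vehicle:
  {M6} + {C4, J7, R6, H1}: 18 + 68 = 86
  {C4} + {M6, J7, R6, H1}: 28 + 50 = 78
  {M6, C4} + {J7, R6, H1}: 46 + 50 = 96
  {J7} + {M6, C4, R6, H1}: 22 + 68 = 90
  {M6, J7} + {C4, R6, H1}: 36 + 68 = 104
  {C4, J7} + {M6, R6, H1}: 50 + 50 = 100
  … (15 splits in total)
Best: vehicle 1 00 → C4 → 00 = 28; vehicle 2 00 → M6 → H1 → J7 → R6 → 00 = 50; combined 78.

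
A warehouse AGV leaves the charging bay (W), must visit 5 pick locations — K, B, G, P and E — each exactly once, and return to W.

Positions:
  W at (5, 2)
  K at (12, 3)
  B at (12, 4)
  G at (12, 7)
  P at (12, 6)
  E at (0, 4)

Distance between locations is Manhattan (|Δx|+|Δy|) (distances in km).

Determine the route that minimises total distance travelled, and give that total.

W - K - B - G - P - E - W: 8+1+3+1+14+7 = 34
W - K - B - G - E - P - W: 8+1+3+15+14+11 = 52
W - K - B - P - G - E - W: 8+1+2+1+15+7 = 34
W - K - B - P - E - G - W: 8+1+2+14+15+12 = 52
W - K - B - E - G - P - W: 8+1+12+15+1+11 = 48
W - K - B - E - P - G - W: 8+1+12+14+1+12 = 48
W - K - G - B - P - E - W: 8+4+3+2+14+7 = 38
W - K - G - B - E - P - W: 8+4+3+12+14+11 = 52
W - K - G - P - B - E - W: 8+4+1+2+12+7 = 34
W - K - G - P - E - B - W: 8+4+1+14+12+9 = 48
W - K - G - E - B - P - W: 8+4+15+12+2+11 = 52
W - K - G - E - P - B - W: 8+4+15+14+2+9 = 52
W - K - P - B - G - E - W: 8+3+2+3+15+7 = 38
W - K - P - B - E - G - W: 8+3+2+12+15+12 = 52
… (46 more)
The minimum is 34.
One optimal route: W → K → B → G → P → E → W (or its reverse).

34 km — the shortest possible round trip.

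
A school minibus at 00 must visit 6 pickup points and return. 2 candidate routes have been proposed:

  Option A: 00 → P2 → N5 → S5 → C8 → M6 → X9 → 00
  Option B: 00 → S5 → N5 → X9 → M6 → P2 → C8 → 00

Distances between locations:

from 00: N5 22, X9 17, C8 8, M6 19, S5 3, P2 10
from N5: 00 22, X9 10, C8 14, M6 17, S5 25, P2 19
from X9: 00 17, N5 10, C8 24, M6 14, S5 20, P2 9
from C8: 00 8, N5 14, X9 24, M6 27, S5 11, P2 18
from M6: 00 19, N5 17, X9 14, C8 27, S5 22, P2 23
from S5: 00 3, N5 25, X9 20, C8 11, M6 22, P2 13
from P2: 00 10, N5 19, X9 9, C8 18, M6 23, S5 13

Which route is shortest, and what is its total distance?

Shortest is Option B, total 101.

Option A: 10 + 19 + 25 + 11 + 27 + 14 + 17 = 123
Option B: 3 + 25 + 10 + 14 + 23 + 18 + 8 = 101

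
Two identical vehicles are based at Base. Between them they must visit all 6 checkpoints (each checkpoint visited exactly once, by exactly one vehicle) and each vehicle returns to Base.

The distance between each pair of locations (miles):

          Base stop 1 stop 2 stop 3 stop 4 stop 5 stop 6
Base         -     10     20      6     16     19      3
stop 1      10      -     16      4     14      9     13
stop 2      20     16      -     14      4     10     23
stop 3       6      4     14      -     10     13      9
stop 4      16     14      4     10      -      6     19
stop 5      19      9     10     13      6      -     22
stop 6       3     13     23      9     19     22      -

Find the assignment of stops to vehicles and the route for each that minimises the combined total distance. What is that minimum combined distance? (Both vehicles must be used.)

There are 2^5 − 1 = 31 ways to divide the 6 stops into two non-empty groups. For each, the best each vehicle can do is its own shortest tour through its group:
  {stop 1} + {stop 2, stop 3, stop 4, stop 5, stop 6}: 20 + 55 = 75
  {stop 2} + {stop 1, stop 3, stop 4, stop 5, stop 6}: 40 + 47 = 87
  {stop 1, stop 2} + {stop 3, stop 4, stop 5, stop 6}: 46 + 47 = 93
  {stop 3} + {stop 1, stop 2, stop 4, stop 5, stop 6}: 12 + 55 = 67
  {stop 1, stop 3} + {stop 2, stop 4, stop 5, stop 6}: 20 + 55 = 75
  {stop 2, stop 3} + {stop 1, stop 4, stop 5, stop 6}: 40 + 47 = 87
  … (31 splits in total)
  {stop 1, stop 2, stop 3, stop 4, stop 5} + {stop 6}: 49 + 6 = 55  ← best
Best: vehicle 1 Base → stop 1 → stop 5 → stop 2 → stop 4 → stop 3 → Base = 49; vehicle 2 Base → stop 6 → Base = 6; combined 55.

55 miles — the smallest possible combined total.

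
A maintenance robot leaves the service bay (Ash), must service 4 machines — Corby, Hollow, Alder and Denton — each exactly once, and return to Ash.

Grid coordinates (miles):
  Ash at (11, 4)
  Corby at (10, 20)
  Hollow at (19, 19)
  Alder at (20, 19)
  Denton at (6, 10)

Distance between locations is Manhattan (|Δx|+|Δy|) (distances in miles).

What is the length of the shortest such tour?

Ash → Corby → Hollow → Alder → Denton → Ash: 17+10+1+23+11 = 62
Ash → Corby → Hollow → Denton → Alder → Ash: 17+10+22+23+24 = 96
Ash → Corby → Alder → Hollow → Denton → Ash: 17+11+1+22+11 = 62
Ash → Corby → Alder → Denton → Hollow → Ash: 17+11+23+22+23 = 96
Ash → Corby → Denton → Hollow → Alder → Ash: 17+14+22+1+24 = 78
Ash → Corby → Denton → Alder → Hollow → Ash: 17+14+23+1+23 = 78
Ash → Hollow → Corby → Alder → Denton → Ash: 23+10+11+23+11 = 78
Ash → Hollow → Corby → Denton → Alder → Ash: 23+10+14+23+24 = 94
Ash → Hollow → Alder → Corby → Denton → Ash: 23+1+11+14+11 = 60
Ash → Hollow → Denton → Corby → Alder → Ash: 23+22+14+11+24 = 94
Ash → Alder → Corby → Hollow → Denton → Ash: 24+11+10+22+11 = 78
Ash → Alder → Hollow → Corby → Denton → Ash: 24+1+10+14+11 = 60
The minimum is 60.
One optimal route: Ash → Hollow → Alder → Corby → Denton → Ash (or its reverse).

60 miles — the shortest possible round trip.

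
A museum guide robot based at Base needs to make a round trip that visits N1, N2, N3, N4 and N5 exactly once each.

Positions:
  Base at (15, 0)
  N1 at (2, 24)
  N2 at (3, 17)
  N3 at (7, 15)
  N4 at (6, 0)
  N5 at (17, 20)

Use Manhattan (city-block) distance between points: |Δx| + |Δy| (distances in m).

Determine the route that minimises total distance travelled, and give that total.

Base→N1→N2→N3→N4→N5→Base: 37+8+6+16+31+22 = 120
Base→N1→N2→N3→N5→N4→Base: 37+8+6+15+31+9 = 106
Base→N1→N2→N4→N3→N5→Base: 37+8+20+16+15+22 = 118
Base→N1→N2→N4→N5→N3→Base: 37+8+20+31+15+23 = 134
Base→N1→N2→N5→N3→N4→Base: 37+8+17+15+16+9 = 102
Base→N1→N2→N5→N4→N3→Base: 37+8+17+31+16+23 = 132
Base→N1→N3→N2→N4→N5→Base: 37+14+6+20+31+22 = 130
Base→N1→N3→N2→N5→N4→Base: 37+14+6+17+31+9 = 114
Base→N1→N3→N4→N2→N5→Base: 37+14+16+20+17+22 = 126
Base→N1→N3→N4→N5→N2→Base: 37+14+16+31+17+29 = 144
Base→N1→N3→N5→N2→N4→Base: 37+14+15+17+20+9 = 112
Base→N1→N3→N5→N4→N2→Base: 37+14+15+31+20+29 = 146
Base→N1→N4→N2→N3→N5→Base: 37+28+20+6+15+22 = 128
Base→N1→N4→N2→N5→N3→Base: 37+28+20+17+15+23 = 140
… (46 more)
Base→N4→N3→N2→N1→N5→Base: 9+16+6+8+19+22 = 80  ← best
The minimum is 80.
One optimal route: Base → N4 → N3 → N2 → N1 → N5 → Base (or its reverse).

Minimum total distance: 80 m.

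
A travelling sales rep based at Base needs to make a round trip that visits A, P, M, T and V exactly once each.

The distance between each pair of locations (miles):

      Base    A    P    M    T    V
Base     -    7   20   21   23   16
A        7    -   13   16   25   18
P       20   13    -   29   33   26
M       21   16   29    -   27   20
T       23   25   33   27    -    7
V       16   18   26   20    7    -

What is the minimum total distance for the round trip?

There are 60 distinct closed tours to check (reversals are equivalent).
Base → A → P → M → T → V → Base: 7+13+29+27+7+16 = 99
Base → A → P → M → V → T → Base: 7+13+29+20+7+23 = 99
Base → A → P → T → M → V → Base: 7+13+33+27+20+16 = 116
Base → A → P → T → V → M → Base: 7+13+33+7+20+21 = 101
Base → A → P → V → M → T → Base: 7+13+26+20+27+23 = 116
Base → A → P → V → T → M → Base: 7+13+26+7+27+21 = 101
Base → A → M → P → T → V → Base: 7+16+29+33+7+16 = 108
Base → A → M → P → V → T → Base: 7+16+29+26+7+23 = 108
Base → A → M → T → P → V → Base: 7+16+27+33+26+16 = 125
Base → A → M → T → V → P → Base: 7+16+27+7+26+20 = 103
Base → A → M → V → P → T → Base: 7+16+20+26+33+23 = 125
Base → A → M → V → T → P → Base: 7+16+20+7+33+20 = 103
Base → A → T → P → M → V → Base: 7+25+33+29+20+16 = 130
Base → A → T → P → V → M → Base: 7+25+33+26+20+21 = 132
… (46 more)
The minimum is 99.
One optimal route: Base → A → P → M → T → V → Base (or its reverse).

Shortest round trip = 99 miles.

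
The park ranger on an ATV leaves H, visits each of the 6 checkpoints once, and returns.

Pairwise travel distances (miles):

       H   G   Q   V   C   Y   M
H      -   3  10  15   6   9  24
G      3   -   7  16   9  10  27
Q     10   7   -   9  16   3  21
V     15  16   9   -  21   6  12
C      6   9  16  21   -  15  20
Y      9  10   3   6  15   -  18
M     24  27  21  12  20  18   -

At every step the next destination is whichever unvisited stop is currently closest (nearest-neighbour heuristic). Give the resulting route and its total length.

H → [G:3 / C:6 / Y:9 / Q:10 / V:15 / M:24] → G (3)
G → [Q:7 / C:9 / Y:10 / V:16 / M:27] → Q (7)
Q → [Y:3 / V:9 / C:16 / M:21] → Y (3)
Y → [V:6 / C:15 / M:18] → V (6)
V → [M:12 / C:21] → M (12)
M → [C:20] → C (20)
Return C→H: 6.
Total = 3 + 7 + 3 + 6 + 12 + 20 + 6 = 57.

Total distance 57 miles via the nearest-neighbour route H → G → Q → Y → V → M → C → H.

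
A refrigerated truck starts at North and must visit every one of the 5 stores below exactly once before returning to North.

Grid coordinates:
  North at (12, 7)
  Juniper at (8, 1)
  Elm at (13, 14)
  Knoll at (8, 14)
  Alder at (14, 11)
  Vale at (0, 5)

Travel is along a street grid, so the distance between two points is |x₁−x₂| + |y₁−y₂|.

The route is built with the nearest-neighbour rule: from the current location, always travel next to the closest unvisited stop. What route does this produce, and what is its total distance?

At North the remaining stops are Alder 6, Elm 8, Juniper 10, Knoll 11, Vale 14; go to Alder.
At Alder the remaining stops are Elm 4, Knoll 9, Juniper 16, Vale 20; go to Elm.
At Elm the remaining stops are Knoll 5, Juniper 18, Vale 22; go to Knoll.
At Knoll the remaining stops are Juniper 13, Vale 17; go to Juniper.
At Juniper the remaining stops are Vale 12; go to Vale.
Return Vale→North: 14.
Total = 6 + 4 + 5 + 13 + 12 + 14 = 54.

Nearest-neighbour total = 54; route North → Alder → Elm → Knoll → Juniper → Vale → North.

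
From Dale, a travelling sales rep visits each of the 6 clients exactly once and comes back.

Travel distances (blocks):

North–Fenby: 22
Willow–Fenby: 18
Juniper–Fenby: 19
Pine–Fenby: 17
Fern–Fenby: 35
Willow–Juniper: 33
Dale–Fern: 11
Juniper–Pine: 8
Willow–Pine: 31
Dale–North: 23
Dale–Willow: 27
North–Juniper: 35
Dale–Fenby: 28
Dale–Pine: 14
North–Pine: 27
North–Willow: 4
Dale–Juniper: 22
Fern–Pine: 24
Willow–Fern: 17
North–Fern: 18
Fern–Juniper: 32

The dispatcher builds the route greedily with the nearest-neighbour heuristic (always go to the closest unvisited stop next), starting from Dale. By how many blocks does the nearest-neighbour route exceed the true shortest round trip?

Excess over optimum: 9 blocks.

Dale: Fern=11, Pine=14, Juniper=22, North=23, Willow=27, Fenby=28 ⇒ Fern
Fern: Willow=17, North=18, Pine=24, Juniper=32, Fenby=35 ⇒ Willow
Willow: North=4, Fenby=18, Pine=31, Juniper=33 ⇒ North
North: Fenby=22, Pine=27, Juniper=35 ⇒ Fenby
Fenby: Pine=17, Juniper=19 ⇒ Pine
Pine: Juniper=8 ⇒ Juniper
NN route Dale → Fern → Willow → North → Fenby → Pine → Juniper → Dale costs 101.
Optimal: Dale → Fern → North → Willow → Fenby → Juniper → Pine → Dale costs 92 (by enumerating all 360 distinct tours).
Excess = 101 − 92 = 9.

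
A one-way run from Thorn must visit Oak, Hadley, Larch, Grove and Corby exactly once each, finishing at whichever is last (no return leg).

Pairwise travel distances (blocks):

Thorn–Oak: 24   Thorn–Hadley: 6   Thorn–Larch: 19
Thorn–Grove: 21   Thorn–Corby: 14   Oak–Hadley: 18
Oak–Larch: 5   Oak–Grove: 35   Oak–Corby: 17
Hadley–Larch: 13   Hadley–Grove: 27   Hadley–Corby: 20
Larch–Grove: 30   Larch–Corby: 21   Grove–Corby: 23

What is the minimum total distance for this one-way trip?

Shortest open route: 64 blocks.

There are 5! = 120 possible orderings.
Thorn→Oak→Hadley→Larch→Grove→Corby: 24+18+13+30+23 = 108
Thorn→Oak→Hadley→Larch→Corby→Grove: 24+18+13+21+23 = 99
Thorn→Oak→Hadley→Grove→Larch→Corby: 24+18+27+30+21 = 120
Thorn→Oak→Hadley→Grove→Corby→Larch: 24+18+27+23+21 = 113
Thorn→Oak→Hadley→Corby→Larch→Grove: 24+18+20+21+30 = 113
Thorn→Oak→Hadley→Corby→Grove→Larch: 24+18+20+23+30 = 115
Thorn→Oak→Larch→Hadley→Grove→Corby: 24+5+13+27+23 = 92
Thorn→Oak→Larch→Hadley→Corby→Grove: 24+5+13+20+23 = 85
Thorn→Oak→Larch→Grove→Hadley→Corby: 24+5+30+27+20 = 106
Thorn→Oak→Larch→Grove→Corby→Hadley: 24+5+30+23+20 = 102
Thorn→Oak→Larch→Corby→Hadley→Grove: 24+5+21+20+27 = 97
Thorn→Oak→Larch→Corby→Grove→Hadley: 24+5+21+23+27 = 100
Thorn→Oak→Grove→Hadley→Larch→Corby: 24+35+27+13+21 = 120
Thorn→Oak→Grove→Hadley→Corby→Larch: 24+35+27+20+21 = 127
… (106 more)
Thorn→Hadley→Larch→Oak→Corby→Grove: 6+13+5+17+23 = 64  ← best
The minimum is 64.
One shortest path: Thorn → Hadley → Larch → Oak → Corby → Grove.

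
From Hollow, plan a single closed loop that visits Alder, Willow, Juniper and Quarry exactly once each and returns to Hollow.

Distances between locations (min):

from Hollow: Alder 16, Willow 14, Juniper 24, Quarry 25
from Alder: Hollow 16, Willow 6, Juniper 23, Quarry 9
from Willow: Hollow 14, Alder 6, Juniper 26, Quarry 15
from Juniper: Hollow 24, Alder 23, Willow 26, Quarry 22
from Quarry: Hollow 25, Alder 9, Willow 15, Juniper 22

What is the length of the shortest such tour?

Shortest round trip = 75 min.

With 4 stops there are 4!/2 = 12 distinct round trips (a route and its reverse cost the same).
Hollow-Alder-Willow-Juniper-Quarry-Hollow: 16+6+26+22+25 = 95
Hollow-Alder-Willow-Quarry-Juniper-Hollow: 16+6+15+22+24 = 83
Hollow-Alder-Juniper-Willow-Quarry-Hollow: 16+23+26+15+25 = 105
Hollow-Alder-Juniper-Quarry-Willow-Hollow: 16+23+22+15+14 = 90
Hollow-Alder-Quarry-Willow-Juniper-Hollow: 16+9+15+26+24 = 90
Hollow-Alder-Quarry-Juniper-Willow-Hollow: 16+9+22+26+14 = 87
Hollow-Willow-Alder-Juniper-Quarry-Hollow: 14+6+23+22+25 = 90
Hollow-Willow-Alder-Quarry-Juniper-Hollow: 14+6+9+22+24 = 75
Hollow-Willow-Juniper-Alder-Quarry-Hollow: 14+26+23+9+25 = 97
Hollow-Willow-Quarry-Alder-Juniper-Hollow: 14+15+9+23+24 = 85
Hollow-Juniper-Alder-Willow-Quarry-Hollow: 24+23+6+15+25 = 93
Hollow-Juniper-Willow-Alder-Quarry-Hollow: 24+26+6+9+25 = 90
The minimum is 75.
One optimal route: Hollow → Willow → Alder → Quarry → Juniper → Hollow (or its reverse).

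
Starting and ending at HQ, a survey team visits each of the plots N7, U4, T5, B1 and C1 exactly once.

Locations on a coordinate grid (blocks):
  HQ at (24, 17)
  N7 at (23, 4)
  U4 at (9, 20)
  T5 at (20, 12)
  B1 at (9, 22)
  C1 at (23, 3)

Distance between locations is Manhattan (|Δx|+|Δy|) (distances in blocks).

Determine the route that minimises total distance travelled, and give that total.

68 blocks — the shortest possible round trip.

HQ-N7-U4-T5-B1-C1-HQ: 14+30+19+21+33+15 = 132
HQ-N7-U4-T5-C1-B1-HQ: 14+30+19+12+33+20 = 128
HQ-N7-U4-B1-T5-C1-HQ: 14+30+2+21+12+15 = 94
HQ-N7-U4-B1-C1-T5-HQ: 14+30+2+33+12+9 = 100
HQ-N7-U4-C1-T5-B1-HQ: 14+30+31+12+21+20 = 128
HQ-N7-U4-C1-B1-T5-HQ: 14+30+31+33+21+9 = 138
HQ-N7-T5-U4-B1-C1-HQ: 14+11+19+2+33+15 = 94
HQ-N7-T5-U4-C1-B1-HQ: 14+11+19+31+33+20 = 128
HQ-N7-T5-B1-U4-C1-HQ: 14+11+21+2+31+15 = 94
HQ-N7-T5-B1-C1-U4-HQ: 14+11+21+33+31+18 = 128
HQ-N7-T5-C1-U4-B1-HQ: 14+11+12+31+2+20 = 90
HQ-N7-T5-C1-B1-U4-HQ: 14+11+12+33+2+18 = 90
HQ-N7-B1-U4-T5-C1-HQ: 14+32+2+19+12+15 = 94
HQ-N7-B1-U4-C1-T5-HQ: 14+32+2+31+12+9 = 100
… (46 more)
HQ-N7-C1-T5-U4-B1-HQ: 14+1+12+19+2+20 = 68  ← best
The minimum is 68.
One optimal route: HQ → N7 → C1 → T5 → U4 → B1 → HQ (or its reverse).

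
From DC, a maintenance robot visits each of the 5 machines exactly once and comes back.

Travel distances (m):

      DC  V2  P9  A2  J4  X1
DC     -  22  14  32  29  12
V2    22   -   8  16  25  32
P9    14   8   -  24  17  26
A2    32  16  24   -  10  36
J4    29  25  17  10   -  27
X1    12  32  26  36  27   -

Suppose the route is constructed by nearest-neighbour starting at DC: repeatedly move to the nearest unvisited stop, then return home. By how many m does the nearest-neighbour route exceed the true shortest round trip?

DC: X1=12, P9=14, V2=22, J4=29, A2=32 ⇒ X1
X1: P9=26, J4=27, V2=32, A2=36 ⇒ P9
P9: V2=8, J4=17, A2=24 ⇒ V2
V2: A2=16, J4=25 ⇒ A2
A2: J4=10 ⇒ J4
NN route DC → X1 → P9 → V2 → A2 → J4 → DC costs 101.
Optimal: DC → P9 → V2 → A2 → J4 → X1 → DC costs 87 (by enumerating all 60 distinct tours).
Excess = 101 − 87 = 14.

Excess over optimum: 14 m.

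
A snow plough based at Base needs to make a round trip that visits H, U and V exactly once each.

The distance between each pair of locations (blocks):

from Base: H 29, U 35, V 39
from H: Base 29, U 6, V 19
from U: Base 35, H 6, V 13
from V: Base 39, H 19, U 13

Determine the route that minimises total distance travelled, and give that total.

Base - H - U - V - Base: 29+6+13+39 = 87
Base - H - V - U - Base: 29+19+13+35 = 96
Base - U - H - V - Base: 35+6+19+39 = 99
The minimum is 87.
One optimal route: Base → H → U → V → Base (or its reverse).

Minimum total distance: 87 blocks.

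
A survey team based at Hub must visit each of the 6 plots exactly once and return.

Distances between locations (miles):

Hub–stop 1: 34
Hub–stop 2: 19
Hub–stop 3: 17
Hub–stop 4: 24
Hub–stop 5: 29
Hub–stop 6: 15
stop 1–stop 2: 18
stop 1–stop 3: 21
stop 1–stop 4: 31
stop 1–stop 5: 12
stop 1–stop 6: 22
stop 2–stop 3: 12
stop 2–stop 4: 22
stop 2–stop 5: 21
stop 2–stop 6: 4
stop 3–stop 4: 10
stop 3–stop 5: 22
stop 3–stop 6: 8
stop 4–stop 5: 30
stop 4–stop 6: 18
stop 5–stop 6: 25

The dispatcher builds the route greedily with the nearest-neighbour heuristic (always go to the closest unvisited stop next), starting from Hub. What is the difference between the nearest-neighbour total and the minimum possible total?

Excess over optimum: 12 miles.

From Hub: stop 6=15, stop 3=17, stop 2=19, stop 4=24, stop 5=29, stop 1=34 → choose stop 6 (15).
From stop 6: stop 2=4, stop 3=8, stop 4=18, stop 1=22, stop 5=25 → choose stop 2 (4).
From stop 2: stop 3=12, stop 1=18, stop 5=21, stop 4=22 → choose stop 3 (12).
From stop 3: stop 4=10, stop 1=21, stop 5=22 → choose stop 4 (10).
From stop 4: stop 5=30, stop 1=31 → choose stop 5 (30).
From stop 5: stop 1=12 → choose stop 1 (12).
NN route Hub → stop 6 → stop 2 → stop 3 → stop 4 → stop 5 → stop 1 → Hub costs 117.
Optimal: Hub → stop 4 → stop 3 → stop 5 → stop 1 → stop 2 → stop 6 → Hub costs 105 (by enumerating all 360 distinct tours).
Excess = 117 − 105 = 12.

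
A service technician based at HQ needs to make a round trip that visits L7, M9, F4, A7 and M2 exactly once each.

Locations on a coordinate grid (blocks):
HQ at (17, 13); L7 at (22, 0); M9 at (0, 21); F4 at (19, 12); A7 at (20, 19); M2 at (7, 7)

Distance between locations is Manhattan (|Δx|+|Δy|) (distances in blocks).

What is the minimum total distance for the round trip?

With 5 stops there are 5!/2 = 60 distinct round trips (a route and its reverse cost the same).
HQ - L7 - M9 - F4 - A7 - M2 - HQ: 18+43+28+8+25+16 = 138
HQ - L7 - M9 - F4 - M2 - A7 - HQ: 18+43+28+17+25+9 = 140
HQ - L7 - M9 - A7 - F4 - M2 - HQ: 18+43+22+8+17+16 = 124
HQ - L7 - M9 - A7 - M2 - F4 - HQ: 18+43+22+25+17+3 = 128
HQ - L7 - M9 - M2 - F4 - A7 - HQ: 18+43+21+17+8+9 = 116
HQ - L7 - M9 - M2 - A7 - F4 - HQ: 18+43+21+25+8+3 = 118
HQ - L7 - F4 - M9 - A7 - M2 - HQ: 18+15+28+22+25+16 = 124
HQ - L7 - F4 - M9 - M2 - A7 - HQ: 18+15+28+21+25+9 = 116
HQ - L7 - F4 - A7 - M9 - M2 - HQ: 18+15+8+22+21+16 = 100
HQ - L7 - F4 - A7 - M2 - M9 - HQ: 18+15+8+25+21+25 = 112
HQ - L7 - F4 - M2 - M9 - A7 - HQ: 18+15+17+21+22+9 = 102
HQ - L7 - F4 - M2 - A7 - M9 - HQ: 18+15+17+25+22+25 = 122
HQ - L7 - A7 - M9 - F4 - M2 - HQ: 18+21+22+28+17+16 = 122
HQ - L7 - A7 - M9 - M2 - F4 - HQ: 18+21+22+21+17+3 = 102
… (46 more)
HQ - F4 - L7 - M2 - M9 - A7 - HQ: 3+15+22+21+22+9 = 92  ← best
The minimum is 92.
One optimal route: HQ → F4 → L7 → M2 → M9 → A7 → HQ (or its reverse).

Shortest round trip = 92 blocks.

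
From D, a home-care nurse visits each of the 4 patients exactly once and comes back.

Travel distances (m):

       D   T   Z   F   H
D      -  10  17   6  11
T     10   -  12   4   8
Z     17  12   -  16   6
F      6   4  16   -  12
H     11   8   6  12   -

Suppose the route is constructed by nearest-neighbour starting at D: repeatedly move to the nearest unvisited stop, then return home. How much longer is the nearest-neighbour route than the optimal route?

From D: F=6, T=10, H=11, Z=17 → choose F (6).
From F: T=4, H=12, Z=16 → choose T (4).
From T: H=8, Z=12 → choose H (8).
From H: Z=6 → choose Z (6).
NN route D → F → T → H → Z → D costs 41.
Optimal: D → F → T → Z → H → D costs 39 (by enumerating all 12 distinct tours).
Excess = 41 − 39 = 2.

2 m longer than the optimal tour.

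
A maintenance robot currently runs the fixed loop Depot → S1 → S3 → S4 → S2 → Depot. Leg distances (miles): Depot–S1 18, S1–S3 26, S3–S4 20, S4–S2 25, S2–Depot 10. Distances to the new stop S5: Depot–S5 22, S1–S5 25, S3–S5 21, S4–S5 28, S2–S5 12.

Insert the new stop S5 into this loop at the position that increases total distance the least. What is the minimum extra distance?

Adding 15 miles by placing S5 on the S4–S2 leg.

Insertion cost between consecutive stops i–j is d(i,S5) + d(S5,j) − d(i,j):
  between Depot and S1: 22 + 25 − 18 = 29
  between S1 and S3: 25 + 21 − 26 = 20
  between S3 and S4: 21 + 28 − 20 = 29
  between S4 and S2: 28 + 12 − 25 = 15
  between S2 and Depot: 12 + 22 − 10 = 24
Cheapest insertion is between S4 and S2, adding 15.
New total = 99 + 15 = 114.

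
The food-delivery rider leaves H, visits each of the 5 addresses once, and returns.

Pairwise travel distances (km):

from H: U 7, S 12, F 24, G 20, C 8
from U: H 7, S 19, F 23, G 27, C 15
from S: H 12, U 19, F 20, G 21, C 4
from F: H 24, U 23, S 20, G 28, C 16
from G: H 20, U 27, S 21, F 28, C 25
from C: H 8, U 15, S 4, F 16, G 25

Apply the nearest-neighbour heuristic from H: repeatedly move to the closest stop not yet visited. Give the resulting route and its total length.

H → [U:7 / C:8 / S:12 / G:20 / F:24] → U (7)
U → [C:15 / S:19 / F:23 / G:27] → C (15)
C → [S:4 / F:16 / G:25] → S (4)
S → [F:20 / G:21] → F (20)
F → [G:28] → G (28)
Return G→H: 20.
Total = 7 + 15 + 4 + 20 + 28 + 20 = 94.

Total distance 94 km via the nearest-neighbour route H → U → C → S → F → G → H.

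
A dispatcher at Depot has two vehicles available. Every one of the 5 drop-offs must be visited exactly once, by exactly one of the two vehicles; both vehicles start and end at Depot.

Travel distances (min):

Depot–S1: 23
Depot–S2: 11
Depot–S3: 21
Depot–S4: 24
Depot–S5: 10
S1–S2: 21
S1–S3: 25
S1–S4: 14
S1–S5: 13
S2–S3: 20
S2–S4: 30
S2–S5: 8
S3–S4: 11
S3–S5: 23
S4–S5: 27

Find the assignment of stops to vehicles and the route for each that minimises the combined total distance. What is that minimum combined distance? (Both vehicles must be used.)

Try each way of splitting the stops between the two vehicles (each non-empty) and, for each split, find the best tour for each vehicle:
  {S1} + {S2, S3, S4, S5}: 46 + 73 = 119
  {S2} + {S1, S3, S4, S5}: 22 + 69 = 91
  {S1, S2} + {S3, S4, S5}: 55 + 68 = 123
  {S3} + {S1, S2, S4, S5}: 42 + 70 = 112
  {S1, S3} + {S2, S4, S5}: 69 + 70 = 139
  {S2, S3} + {S1, S4, S5}: 52 + 61 = 113
  … (15 splits in total)
Best: vehicle 1 Depot → S2 → Depot = 22; vehicle 2 Depot → S3 → S4 → S1 → S5 → Depot = 69; combined 91.

Minimum combined distance: 91 min.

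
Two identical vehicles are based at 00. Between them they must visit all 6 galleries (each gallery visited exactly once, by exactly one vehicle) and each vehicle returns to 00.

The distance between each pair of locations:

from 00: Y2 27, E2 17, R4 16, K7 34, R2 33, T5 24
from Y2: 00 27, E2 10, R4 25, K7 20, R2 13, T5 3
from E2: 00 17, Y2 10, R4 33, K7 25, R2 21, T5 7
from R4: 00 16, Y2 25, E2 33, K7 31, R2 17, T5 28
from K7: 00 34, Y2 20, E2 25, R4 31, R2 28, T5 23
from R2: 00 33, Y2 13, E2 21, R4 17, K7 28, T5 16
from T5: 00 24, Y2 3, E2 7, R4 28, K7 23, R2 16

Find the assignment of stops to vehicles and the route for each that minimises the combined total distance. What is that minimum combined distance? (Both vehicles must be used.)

Check every non-empty split of the stops between the two vehicles; for each half take its own optimal tour:
  {Y2} + {E2, R4, K7, R2, T5}: 54 + 108 = 162
  {E2} + {Y2, R4, K7, R2, T5}: 34 + 106 = 140
  {Y2, E2} + {R4, K7, R2, T5}: 54 + 106 = 160
  {R4} + {Y2, E2, K7, R2, T5}: 32 + 102 = 134
  {Y2, R4} + {E2, K7, R2, T5}: 68 + 102 = 170
  {E2, R4} + {Y2, K7, R2, T5}: 66 + 102 = 168
  … (31 splits in total)
Best: vehicle 1 00 → R4 → 00 = 32; vehicle 2 00 → E2 → T5 → Y2 → R2 → K7 → 00 = 102; combined 134.

134 — the smallest possible combined total.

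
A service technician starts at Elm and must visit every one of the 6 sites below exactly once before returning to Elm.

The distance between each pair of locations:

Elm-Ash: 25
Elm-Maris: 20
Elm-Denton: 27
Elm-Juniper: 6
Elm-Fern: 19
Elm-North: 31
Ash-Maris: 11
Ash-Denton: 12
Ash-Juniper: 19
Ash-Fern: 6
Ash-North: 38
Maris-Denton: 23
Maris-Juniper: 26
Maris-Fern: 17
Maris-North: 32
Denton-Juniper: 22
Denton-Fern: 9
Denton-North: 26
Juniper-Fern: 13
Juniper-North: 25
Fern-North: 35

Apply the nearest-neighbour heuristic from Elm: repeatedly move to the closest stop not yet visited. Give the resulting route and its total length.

Nearest-neighbour total = 116; route Elm → Juniper → Fern → Ash → Maris → Denton → North → Elm.

At Elm the remaining stops are Juniper 6, Fern 19, Maris 20, Ash 25, Denton 27, North 31; go to Juniper.
At Juniper the remaining stops are Fern 13, Ash 19, Denton 22, North 25, Maris 26; go to Fern.
At Fern the remaining stops are Ash 6, Denton 9, Maris 17, North 35; go to Ash.
At Ash the remaining stops are Maris 11, Denton 12, North 38; go to Maris.
At Maris the remaining stops are Denton 23, North 32; go to Denton.
At Denton the remaining stops are North 26; go to North.
Return North→Elm: 31.
Total = 6 + 13 + 6 + 11 + 23 + 26 + 31 = 116.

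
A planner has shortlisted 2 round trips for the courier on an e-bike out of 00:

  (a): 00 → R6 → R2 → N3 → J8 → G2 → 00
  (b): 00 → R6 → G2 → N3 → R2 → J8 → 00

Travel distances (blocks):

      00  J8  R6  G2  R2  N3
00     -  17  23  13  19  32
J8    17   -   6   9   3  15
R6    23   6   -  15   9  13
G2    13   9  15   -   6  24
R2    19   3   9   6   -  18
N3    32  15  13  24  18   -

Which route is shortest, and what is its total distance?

(a): 23 + 9 + 18 + 15 + 9 + 13 = 87
(b): 23 + 15 + 24 + 18 + 3 + 17 = 100

Shortest is (a), total 87 blocks.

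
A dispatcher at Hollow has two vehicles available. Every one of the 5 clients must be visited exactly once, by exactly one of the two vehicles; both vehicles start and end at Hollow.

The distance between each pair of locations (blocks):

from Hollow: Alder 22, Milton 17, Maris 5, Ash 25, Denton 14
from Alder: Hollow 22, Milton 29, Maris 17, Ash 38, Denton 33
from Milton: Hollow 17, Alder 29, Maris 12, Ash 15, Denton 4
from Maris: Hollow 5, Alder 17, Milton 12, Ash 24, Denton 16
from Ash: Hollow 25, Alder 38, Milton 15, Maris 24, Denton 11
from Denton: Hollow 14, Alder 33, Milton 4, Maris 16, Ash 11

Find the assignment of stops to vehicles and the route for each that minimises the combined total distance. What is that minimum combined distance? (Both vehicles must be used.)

Try each way of splitting the stops between the two vehicles (each non-empty) and, for each split, find the best tour for each vehicle:
  {Alder} + {Milton, Maris, Ash, Denton}: 44 + 57 = 101
  {Milton} + {Alder, Maris, Ash, Denton}: 34 + 85 = 119
  {Alder, Milton} + {Maris, Ash, Denton}: 68 + 54 = 122
  {Maris} + {Alder, Milton, Ash, Denton}: 10 + 91 = 101
  {Alder, Maris} + {Milton, Ash, Denton}: 44 + 57 = 101
  {Milton, Maris} + {Alder, Ash, Denton}: 34 + 85 = 119
  … (15 splits in total)
Best: vehicle 1 Hollow → Alder → Hollow = 44; vehicle 2 Hollow → Maris → Milton → Ash → Denton → Hollow = 57; combined 101.

Minimum combined distance: 101 blocks.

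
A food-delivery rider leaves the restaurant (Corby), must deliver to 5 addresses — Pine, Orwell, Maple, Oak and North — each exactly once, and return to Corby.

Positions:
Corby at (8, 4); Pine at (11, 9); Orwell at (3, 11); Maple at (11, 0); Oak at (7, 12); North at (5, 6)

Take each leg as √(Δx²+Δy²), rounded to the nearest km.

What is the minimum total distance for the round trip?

Corby-Pine-Orwell-Maple-Oak-North-Corby: 6+8+14+13+6+4 = 51
Corby-Pine-Orwell-Maple-North-Oak-Corby: 6+8+14+8+6+8 = 50
Corby-Pine-Orwell-Oak-Maple-North-Corby: 6+8+4+13+8+4 = 43
Corby-Pine-Orwell-Oak-North-Maple-Corby: 6+8+4+6+8+5 = 37
Corby-Pine-Orwell-North-Maple-Oak-Corby: 6+8+5+8+13+8 = 48
Corby-Pine-Orwell-North-Oak-Maple-Corby: 6+8+5+6+13+5 = 43
Corby-Pine-Maple-Orwell-Oak-North-Corby: 6+9+14+4+6+4 = 43
Corby-Pine-Maple-Orwell-North-Oak-Corby: 6+9+14+5+6+8 = 48
Corby-Pine-Maple-Oak-Orwell-North-Corby: 6+9+13+4+5+4 = 41
Corby-Pine-Maple-Oak-North-Orwell-Corby: 6+9+13+6+5+9 = 48
Corby-Pine-Maple-North-Orwell-Oak-Corby: 6+9+8+5+4+8 = 40
Corby-Pine-Maple-North-Oak-Orwell-Corby: 6+9+8+6+4+9 = 42
Corby-Pine-Oak-Orwell-Maple-North-Corby: 6+5+4+14+8+4 = 41
Corby-Pine-Oak-Orwell-North-Maple-Corby: 6+5+4+5+8+5 = 33
… (46 more)
Corby-Maple-Pine-Oak-Orwell-North-Corby: 5+9+5+4+5+4 = 32  ← best
The minimum is 32.
One optimal route: Corby → Maple → Pine → Oak → Orwell → North → Corby (or its reverse).

Minimum total distance: 32 km.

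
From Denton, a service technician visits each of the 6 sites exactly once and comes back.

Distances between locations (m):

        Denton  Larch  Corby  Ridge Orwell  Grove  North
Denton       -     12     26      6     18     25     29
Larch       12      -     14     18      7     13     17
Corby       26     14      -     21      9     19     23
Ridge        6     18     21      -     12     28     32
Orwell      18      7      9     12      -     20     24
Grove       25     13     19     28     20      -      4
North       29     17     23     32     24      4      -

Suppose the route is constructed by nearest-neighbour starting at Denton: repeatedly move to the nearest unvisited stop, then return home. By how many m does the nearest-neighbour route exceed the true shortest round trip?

The nearest-neighbour route is 12 m longer than optimal.

From Denton: Ridge=6, Larch=12, Orwell=18, Grove=25, Corby=26, North=29 → choose Ridge (6).
From Ridge: Orwell=12, Larch=18, Corby=21, Grove=28, North=32 → choose Orwell (12).
From Orwell: Larch=7, Corby=9, Grove=20, North=24 → choose Larch (7).
From Larch: Grove=13, Corby=14, North=17 → choose Grove (13).
From Grove: North=4, Corby=19 → choose North (4).
From North: Corby=23 → choose Corby (23).
NN route Denton → Ridge → Orwell → Larch → Grove → North → Corby → Denton costs 91.
Optimal: Denton → Larch → Grove → North → Corby → Orwell → Ridge → Denton costs 79 (by enumerating all 360 distinct tours).
Excess = 91 − 79 = 12.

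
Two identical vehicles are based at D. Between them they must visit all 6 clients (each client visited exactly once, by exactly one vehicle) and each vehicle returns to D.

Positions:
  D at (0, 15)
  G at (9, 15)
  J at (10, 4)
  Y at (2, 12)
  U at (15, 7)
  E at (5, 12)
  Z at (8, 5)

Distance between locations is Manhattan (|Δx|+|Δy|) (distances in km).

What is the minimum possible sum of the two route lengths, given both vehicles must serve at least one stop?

62 km — the smallest possible combined total.

There are 2^5 − 1 = 31 ways to divide the 6 stops into two non-empty groups. For each, the best each vehicle can do is its own shortest tour through its group:
  {G} + {J, Y, U, E, Z}: 18 + 52 = 70
  {J} + {G, Y, U, E, Z}: 42 + 50 = 92
  {G, J} + {Y, U, E, Z}: 42 + 50 = 92
  {Y} + {G, J, U, E, Z}: 10 + 52 = 62
  {G, Y} + {J, U, E, Z}: 24 + 52 = 76
  {J, Y} + {G, U, E, Z}: 42 + 50 = 92
  … (31 splits in total)
Best: vehicle 1 D → Y → D = 10; vehicle 2 D → G → U → J → Z → E → D = 52; combined 62.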